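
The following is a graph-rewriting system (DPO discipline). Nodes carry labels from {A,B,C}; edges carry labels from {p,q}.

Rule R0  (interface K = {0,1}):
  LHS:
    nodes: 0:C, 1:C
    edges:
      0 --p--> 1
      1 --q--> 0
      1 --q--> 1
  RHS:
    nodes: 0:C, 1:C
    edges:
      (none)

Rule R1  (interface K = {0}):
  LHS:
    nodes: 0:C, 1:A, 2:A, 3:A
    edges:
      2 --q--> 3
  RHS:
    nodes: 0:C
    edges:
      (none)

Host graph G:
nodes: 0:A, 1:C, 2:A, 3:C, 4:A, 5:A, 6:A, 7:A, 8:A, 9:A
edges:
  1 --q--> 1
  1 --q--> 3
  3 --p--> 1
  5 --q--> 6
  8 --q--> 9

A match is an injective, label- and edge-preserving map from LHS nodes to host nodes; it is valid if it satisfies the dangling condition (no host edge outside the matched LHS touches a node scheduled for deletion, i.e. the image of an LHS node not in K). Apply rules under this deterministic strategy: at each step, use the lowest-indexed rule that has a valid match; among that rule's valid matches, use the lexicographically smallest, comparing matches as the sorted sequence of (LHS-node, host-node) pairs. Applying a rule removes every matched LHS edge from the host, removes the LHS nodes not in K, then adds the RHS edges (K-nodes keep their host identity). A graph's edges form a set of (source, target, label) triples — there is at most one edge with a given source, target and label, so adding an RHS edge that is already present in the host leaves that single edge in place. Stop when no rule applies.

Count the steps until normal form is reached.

Answer: 3

Derivation:
start.  V:10 E:5  edges: 1-q->1 1-q->3 3-p->1 5-q->6 8-q->9
1. fire R0 via {0↦3, 1↦1}  →  V:10 E:2  edges: 5-q->6 8-q->9
2. fire R1 via {0↦1, 1↦0, 2↦5, 3↦6}  →  V:7 E:1  edges: 8-q->9
3. fire R1 via {0↦1, 1↦2, 2↦8, 3↦9}  →  V:4 E:0  edges: ∅
final graph: no rule applies after step 3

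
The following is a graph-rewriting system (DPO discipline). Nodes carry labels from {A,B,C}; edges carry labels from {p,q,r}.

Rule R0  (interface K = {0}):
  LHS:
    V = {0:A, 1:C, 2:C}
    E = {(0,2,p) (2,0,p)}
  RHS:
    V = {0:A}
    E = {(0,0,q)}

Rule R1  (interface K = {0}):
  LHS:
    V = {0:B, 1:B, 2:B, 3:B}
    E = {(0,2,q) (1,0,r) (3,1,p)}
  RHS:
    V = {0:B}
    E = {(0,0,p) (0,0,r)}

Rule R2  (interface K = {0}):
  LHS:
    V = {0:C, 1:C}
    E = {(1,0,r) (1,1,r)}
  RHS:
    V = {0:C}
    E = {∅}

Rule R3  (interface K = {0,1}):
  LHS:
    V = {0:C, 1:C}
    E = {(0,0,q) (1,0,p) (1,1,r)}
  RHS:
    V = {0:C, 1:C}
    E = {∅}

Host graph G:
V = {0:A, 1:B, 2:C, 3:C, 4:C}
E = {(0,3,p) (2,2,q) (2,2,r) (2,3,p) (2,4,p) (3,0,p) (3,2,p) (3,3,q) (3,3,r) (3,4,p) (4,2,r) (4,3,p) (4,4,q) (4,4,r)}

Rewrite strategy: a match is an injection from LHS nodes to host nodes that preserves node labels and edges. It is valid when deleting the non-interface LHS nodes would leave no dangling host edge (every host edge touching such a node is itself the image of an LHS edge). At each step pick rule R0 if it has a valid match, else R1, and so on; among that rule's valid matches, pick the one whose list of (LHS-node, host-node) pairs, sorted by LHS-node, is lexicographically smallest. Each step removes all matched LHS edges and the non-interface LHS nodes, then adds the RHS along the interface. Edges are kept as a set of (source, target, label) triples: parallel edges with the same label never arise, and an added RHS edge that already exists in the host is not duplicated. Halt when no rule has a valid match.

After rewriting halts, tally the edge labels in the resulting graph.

start.  V:5 E:14  edges: 0-p->3 2-q->2 2-r->2 2-p->3 2-p->4 3-p->0 3-p->2 3-q->3 3-r->3 3-p->4 4-r->2 4-p->3 4-q->4 4-r->4
1. fire R3 via {0↦2, 1↦3}  →  V:5 E:11  edges: 0-p->3 2-r->2 2-p->3 2-p->4 3-p->0 3-q->3 3-p->4 4-r->2 4-p->3 4-q->4 4-r->4
2. fire R3 via {0↦3, 1↦2}  →  V:5 E:8  edges: 0-p->3 2-p->4 3-p->0 3-p->4 4-r->2 4-p->3 4-q->4 4-r->4
normal form: no rule applies after step 2
NF edges: [(0, 3, 'p'), (2, 4, 'p'), (3, 0, 'p'), (3, 4, 'p'), (4, 2, 'r'), (4, 3, 'p'), (4, 4, 'q'), (4, 4, 'r')]

Answer: p:5 q:1 r:2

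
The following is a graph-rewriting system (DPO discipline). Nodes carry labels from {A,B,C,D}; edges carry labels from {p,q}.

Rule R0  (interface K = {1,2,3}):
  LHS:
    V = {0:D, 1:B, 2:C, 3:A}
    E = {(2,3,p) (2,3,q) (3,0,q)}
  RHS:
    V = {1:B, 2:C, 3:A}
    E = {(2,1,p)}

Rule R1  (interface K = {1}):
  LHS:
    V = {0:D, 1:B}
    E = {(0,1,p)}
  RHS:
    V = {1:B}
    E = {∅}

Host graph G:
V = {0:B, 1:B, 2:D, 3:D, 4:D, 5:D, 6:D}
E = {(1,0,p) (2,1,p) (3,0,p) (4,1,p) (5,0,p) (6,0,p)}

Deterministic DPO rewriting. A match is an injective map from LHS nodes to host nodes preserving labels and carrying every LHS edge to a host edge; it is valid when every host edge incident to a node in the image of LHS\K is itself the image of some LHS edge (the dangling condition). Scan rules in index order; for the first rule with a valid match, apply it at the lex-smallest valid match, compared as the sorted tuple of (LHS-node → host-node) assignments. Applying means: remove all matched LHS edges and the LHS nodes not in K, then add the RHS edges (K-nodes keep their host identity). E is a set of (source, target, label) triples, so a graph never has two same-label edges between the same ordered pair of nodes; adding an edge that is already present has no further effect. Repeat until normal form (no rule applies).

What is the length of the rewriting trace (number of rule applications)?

Answer: 5

Derivation:
start.  V:7 E:6  edges: 1-p->0 2-p->1 3-p->0 4-p->1 5-p->0 6-p->0
1. fire R1 via {0↦2, 1↦1}  →  V:6 E:5  edges: 1-p->0 3-p->0 4-p->1 5-p->0 6-p->0
2. fire R1 via {0↦3, 1↦0}  →  V:5 E:4  edges: 1-p->0 4-p->1 5-p->0 6-p->0
3. fire R1 via {0↦4, 1↦1}  →  V:4 E:3  edges: 1-p->0 5-p->0 6-p->0
4. fire R1 via {0↦5, 1↦0}  →  V:3 E:2  edges: 1-p->0 6-p->0
5. fire R1 via {0↦6, 1↦0}  →  V:2 E:1  edges: 1-p->0
normal form: no rule applies after step 5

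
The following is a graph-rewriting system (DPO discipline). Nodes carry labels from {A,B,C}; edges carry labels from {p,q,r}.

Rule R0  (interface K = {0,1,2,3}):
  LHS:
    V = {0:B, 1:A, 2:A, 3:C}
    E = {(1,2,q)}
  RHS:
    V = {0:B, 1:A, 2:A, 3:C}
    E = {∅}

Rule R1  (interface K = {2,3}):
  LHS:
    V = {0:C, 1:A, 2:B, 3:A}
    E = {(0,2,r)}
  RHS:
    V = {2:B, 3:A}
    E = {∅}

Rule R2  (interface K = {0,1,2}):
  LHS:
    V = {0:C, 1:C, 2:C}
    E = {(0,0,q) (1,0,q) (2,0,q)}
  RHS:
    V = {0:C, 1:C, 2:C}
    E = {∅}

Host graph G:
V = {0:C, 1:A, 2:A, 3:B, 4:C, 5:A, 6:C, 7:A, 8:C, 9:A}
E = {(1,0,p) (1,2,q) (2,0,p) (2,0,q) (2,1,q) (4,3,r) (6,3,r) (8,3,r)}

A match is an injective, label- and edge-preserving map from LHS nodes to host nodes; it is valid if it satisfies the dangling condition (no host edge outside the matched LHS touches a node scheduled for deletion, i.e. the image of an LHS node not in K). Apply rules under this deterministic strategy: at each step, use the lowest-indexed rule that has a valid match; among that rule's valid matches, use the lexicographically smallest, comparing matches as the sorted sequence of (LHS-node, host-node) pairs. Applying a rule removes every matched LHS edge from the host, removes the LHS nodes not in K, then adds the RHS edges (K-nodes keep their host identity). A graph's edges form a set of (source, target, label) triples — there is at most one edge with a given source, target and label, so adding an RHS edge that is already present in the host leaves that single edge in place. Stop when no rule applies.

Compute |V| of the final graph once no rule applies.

Answer: 4

Derivation:
initial: |V|=10 |E|=8  E = 1-p->0 1-q->2 2-p->0 2-q->0 2-q->1 4-r->3 6-r->3 8-r->3
step 1: apply R0 at {0↦3, 1↦1, 2↦2, 3↦0}  → |V|=10 |E|=7  E = 1-p->0 2-p->0 2-q->0 2-q->1 4-r->3 6-r->3 8-r->3
step 2: apply R0 at {0↦3, 1↦2, 2↦1, 3↦0}  → |V|=10 |E|=6  E = 1-p->0 2-p->0 2-q->0 4-r->3 6-r->3 8-r->3
step 3: apply R1 at {0↦4, 1↦5, 2↦3, 3↦1}  → |V|=8 |E|=5  E = 1-p->0 2-p->0 2-q->0 6-r->3 8-r->3
step 4: apply R1 at {0↦6, 1↦7, 2↦3, 3↦1}  → |V|=6 |E|=4  E = 1-p->0 2-p->0 2-q->0 8-r->3
step 5: apply R1 at {0↦8, 1↦9, 2↦3, 3↦1}  → |V|=4 |E|=3  E = 1-p->0 2-p->0 2-q->0
halt: no rule applies after step 5
NF nodes: {0:C, 1:A, 2:A, 3:B}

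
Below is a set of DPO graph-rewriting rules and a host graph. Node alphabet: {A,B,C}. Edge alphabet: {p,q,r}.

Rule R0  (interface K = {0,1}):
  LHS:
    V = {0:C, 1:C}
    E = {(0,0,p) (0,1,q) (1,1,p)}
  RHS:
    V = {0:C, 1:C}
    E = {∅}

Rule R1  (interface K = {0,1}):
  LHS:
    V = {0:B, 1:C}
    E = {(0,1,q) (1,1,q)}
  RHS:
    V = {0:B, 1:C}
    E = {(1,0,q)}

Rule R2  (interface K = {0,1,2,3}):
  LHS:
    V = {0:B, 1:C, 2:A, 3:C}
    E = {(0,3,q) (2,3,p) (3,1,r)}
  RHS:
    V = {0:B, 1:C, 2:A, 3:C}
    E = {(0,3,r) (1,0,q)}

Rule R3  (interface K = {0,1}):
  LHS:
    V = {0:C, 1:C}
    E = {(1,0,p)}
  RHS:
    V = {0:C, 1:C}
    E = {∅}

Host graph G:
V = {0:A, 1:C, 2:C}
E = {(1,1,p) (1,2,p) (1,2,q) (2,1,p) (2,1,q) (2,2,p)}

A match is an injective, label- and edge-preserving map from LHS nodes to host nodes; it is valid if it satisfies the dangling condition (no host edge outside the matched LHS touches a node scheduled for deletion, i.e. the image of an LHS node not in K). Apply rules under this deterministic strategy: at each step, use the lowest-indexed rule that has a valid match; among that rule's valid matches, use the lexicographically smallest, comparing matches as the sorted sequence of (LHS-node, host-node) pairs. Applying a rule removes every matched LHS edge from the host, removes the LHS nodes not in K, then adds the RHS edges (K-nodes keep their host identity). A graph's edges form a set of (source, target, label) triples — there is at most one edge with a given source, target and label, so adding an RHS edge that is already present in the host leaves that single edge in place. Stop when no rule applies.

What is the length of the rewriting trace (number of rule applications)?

initial: |V|=3 |E|=6  E = 1-p->1 1-p->2 1-q->2 2-p->1 2-q->1 2-p->2
step 1: apply R0 at {0↦1, 1↦2}  → |V|=3 |E|=3  E = 1-p->2 2-p->1 2-q->1
step 2: apply R3 at {0↦1, 1↦2}  → |V|=3 |E|=2  E = 1-p->2 2-q->1
step 3: apply R3 at {0↦2, 1↦1}  → |V|=3 |E|=1  E = 2-q->1
halt: no rule applies after step 3

Answer: 3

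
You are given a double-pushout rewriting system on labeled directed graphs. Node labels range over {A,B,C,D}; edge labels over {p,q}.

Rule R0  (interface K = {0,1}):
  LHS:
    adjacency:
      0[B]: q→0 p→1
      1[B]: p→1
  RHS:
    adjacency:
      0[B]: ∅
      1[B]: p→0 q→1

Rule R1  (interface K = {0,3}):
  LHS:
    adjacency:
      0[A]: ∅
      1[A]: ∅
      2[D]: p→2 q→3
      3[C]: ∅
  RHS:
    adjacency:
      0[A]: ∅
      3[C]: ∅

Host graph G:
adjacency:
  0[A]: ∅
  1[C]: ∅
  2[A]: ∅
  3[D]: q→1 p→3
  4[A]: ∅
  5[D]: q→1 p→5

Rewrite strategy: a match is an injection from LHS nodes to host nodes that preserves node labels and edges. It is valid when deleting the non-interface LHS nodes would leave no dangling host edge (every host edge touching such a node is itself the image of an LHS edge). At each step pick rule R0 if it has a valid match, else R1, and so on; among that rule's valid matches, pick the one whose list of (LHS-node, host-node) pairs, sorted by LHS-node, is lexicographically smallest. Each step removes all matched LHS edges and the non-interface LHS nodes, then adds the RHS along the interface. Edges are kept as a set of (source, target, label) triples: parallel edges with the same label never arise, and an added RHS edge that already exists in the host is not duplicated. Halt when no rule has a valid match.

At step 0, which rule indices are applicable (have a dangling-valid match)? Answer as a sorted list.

R0: no valid match — LHS pattern not found
R1: 12 valid matches — {0↦0, 1↦2, 2↦3, 3↦1}, {0↦0, 1↦2, 2↦5, 3↦1}, {0↦0, 1↦4, 2↦3, 3↦1} (+9 more)

Answer: [R1]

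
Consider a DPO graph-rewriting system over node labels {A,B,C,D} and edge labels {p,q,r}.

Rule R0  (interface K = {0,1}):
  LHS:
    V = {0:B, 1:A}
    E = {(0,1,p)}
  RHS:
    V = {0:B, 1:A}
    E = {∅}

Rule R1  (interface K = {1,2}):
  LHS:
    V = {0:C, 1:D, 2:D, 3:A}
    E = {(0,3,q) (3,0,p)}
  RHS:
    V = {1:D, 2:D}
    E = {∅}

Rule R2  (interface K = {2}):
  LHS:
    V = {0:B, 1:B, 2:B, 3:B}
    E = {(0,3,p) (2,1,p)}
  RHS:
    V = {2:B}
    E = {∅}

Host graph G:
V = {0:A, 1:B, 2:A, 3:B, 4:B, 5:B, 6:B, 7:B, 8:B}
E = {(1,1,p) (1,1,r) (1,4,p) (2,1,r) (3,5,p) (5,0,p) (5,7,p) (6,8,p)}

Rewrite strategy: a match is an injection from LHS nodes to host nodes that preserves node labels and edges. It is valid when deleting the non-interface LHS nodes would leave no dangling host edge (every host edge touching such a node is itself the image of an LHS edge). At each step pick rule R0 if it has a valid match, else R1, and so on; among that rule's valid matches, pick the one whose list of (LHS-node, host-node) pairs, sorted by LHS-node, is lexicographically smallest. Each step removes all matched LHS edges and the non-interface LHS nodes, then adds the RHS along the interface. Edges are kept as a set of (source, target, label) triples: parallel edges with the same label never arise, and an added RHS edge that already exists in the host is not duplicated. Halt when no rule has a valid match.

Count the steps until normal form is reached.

Answer: 2

Derivation:
start.  V:9 E:8  edges: 1-p->1 1-r->1 1-p->4 2-r->1 3-p->5 5-p->0 5-p->7 6-p->8
1. fire R0 via {0↦5, 1↦0}  →  V:9 E:7  edges: 1-p->1 1-r->1 1-p->4 2-r->1 3-p->5 5-p->7 6-p->8
2. fire R2 via {0↦6, 1↦4, 2↦1, 3↦8}  →  V:6 E:5  edges: 1-p->1 1-r->1 2-r->1 3-p->5 5-p->7
halt: no rule applies after step 2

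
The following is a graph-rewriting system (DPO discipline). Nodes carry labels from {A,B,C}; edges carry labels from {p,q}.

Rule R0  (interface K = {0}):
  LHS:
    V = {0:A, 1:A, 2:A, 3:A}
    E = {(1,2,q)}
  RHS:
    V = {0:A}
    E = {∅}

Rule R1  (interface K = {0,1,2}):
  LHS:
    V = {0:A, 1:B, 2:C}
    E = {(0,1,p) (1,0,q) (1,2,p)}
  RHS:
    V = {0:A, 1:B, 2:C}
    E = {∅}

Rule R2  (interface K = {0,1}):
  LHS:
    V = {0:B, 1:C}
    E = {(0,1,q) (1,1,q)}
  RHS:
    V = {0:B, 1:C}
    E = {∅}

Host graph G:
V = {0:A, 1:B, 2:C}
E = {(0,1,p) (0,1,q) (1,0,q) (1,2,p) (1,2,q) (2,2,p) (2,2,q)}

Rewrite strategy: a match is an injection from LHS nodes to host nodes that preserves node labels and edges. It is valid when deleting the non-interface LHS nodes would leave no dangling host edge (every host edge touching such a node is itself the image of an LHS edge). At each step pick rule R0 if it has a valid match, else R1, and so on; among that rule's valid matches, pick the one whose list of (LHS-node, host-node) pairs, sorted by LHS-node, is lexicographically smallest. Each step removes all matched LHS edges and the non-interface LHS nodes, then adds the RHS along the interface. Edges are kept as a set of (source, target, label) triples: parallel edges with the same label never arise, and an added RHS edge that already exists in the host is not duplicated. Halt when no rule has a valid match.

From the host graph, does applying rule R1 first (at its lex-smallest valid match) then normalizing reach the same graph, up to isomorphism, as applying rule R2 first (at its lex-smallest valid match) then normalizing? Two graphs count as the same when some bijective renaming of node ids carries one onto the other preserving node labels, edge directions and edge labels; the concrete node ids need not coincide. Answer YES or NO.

Answer: YES

Steps:
branch R1-first: apply at {0↦0, 1↦1, 2↦2} → |E|=4, then 1 more step(s) → NF |V|=3 |E|=2 V={0:A, 1:B, 2:C} E=0-q->1 2-p->2
branch R2-first: apply at {0↦1, 1↦2} → |E|=5, then 1 more step(s) → NF |V|=3 |E|=2 V={0:A, 1:B, 2:C} E=0-q->1 2-p->2
graphs isomorphic (equal up to label-preserving node renaming)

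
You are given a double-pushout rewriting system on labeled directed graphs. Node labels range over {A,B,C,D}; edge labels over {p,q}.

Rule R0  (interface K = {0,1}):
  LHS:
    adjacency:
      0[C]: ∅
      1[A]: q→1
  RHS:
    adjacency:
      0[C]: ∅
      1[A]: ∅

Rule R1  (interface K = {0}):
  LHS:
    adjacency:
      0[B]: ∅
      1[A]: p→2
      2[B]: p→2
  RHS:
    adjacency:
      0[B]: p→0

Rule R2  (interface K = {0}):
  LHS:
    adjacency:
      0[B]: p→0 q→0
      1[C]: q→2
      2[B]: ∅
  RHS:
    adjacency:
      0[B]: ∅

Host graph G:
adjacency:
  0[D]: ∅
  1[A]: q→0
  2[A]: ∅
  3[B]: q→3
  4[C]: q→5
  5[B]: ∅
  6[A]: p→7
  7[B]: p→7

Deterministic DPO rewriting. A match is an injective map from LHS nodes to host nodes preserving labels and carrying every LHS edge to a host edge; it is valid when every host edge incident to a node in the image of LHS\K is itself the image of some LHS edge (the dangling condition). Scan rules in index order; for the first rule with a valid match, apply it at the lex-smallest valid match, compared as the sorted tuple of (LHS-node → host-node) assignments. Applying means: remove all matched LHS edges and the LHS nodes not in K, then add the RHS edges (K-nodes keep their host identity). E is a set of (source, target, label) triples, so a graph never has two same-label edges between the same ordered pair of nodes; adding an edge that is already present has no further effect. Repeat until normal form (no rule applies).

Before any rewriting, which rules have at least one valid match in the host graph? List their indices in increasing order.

Answer: [R1]

Steps:
R0: no valid match — LHS pattern not found
R1: 2 valid matches — {0↦3, 1↦6, 2↦7}, {0↦5, 1↦6, 2↦7}
R2: no valid match — LHS pattern not found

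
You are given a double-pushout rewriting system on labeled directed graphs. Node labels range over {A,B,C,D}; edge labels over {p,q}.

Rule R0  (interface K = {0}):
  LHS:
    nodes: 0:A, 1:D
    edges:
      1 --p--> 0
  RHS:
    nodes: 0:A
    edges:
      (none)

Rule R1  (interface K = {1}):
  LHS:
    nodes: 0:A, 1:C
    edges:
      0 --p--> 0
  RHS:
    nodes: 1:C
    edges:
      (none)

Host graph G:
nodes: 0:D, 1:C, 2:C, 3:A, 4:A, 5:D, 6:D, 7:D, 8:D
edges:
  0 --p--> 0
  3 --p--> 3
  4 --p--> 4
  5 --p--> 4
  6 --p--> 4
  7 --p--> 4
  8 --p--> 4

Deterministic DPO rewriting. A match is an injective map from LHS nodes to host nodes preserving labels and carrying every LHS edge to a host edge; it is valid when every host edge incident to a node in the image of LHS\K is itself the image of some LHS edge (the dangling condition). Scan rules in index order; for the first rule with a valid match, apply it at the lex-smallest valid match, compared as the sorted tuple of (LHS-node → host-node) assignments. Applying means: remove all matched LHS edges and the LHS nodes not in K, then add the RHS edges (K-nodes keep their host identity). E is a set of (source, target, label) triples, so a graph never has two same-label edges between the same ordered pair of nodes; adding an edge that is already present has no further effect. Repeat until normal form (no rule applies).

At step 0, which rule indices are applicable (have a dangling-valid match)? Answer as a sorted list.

R0: 4 valid matches — {0↦4, 1↦5}, {0↦4, 1↦6}, {0↦4, 1↦7} (+1 more)
R1: 2 valid matches — {0↦3, 1↦1}, {0↦3, 1↦2}

Answer: [R0,R1]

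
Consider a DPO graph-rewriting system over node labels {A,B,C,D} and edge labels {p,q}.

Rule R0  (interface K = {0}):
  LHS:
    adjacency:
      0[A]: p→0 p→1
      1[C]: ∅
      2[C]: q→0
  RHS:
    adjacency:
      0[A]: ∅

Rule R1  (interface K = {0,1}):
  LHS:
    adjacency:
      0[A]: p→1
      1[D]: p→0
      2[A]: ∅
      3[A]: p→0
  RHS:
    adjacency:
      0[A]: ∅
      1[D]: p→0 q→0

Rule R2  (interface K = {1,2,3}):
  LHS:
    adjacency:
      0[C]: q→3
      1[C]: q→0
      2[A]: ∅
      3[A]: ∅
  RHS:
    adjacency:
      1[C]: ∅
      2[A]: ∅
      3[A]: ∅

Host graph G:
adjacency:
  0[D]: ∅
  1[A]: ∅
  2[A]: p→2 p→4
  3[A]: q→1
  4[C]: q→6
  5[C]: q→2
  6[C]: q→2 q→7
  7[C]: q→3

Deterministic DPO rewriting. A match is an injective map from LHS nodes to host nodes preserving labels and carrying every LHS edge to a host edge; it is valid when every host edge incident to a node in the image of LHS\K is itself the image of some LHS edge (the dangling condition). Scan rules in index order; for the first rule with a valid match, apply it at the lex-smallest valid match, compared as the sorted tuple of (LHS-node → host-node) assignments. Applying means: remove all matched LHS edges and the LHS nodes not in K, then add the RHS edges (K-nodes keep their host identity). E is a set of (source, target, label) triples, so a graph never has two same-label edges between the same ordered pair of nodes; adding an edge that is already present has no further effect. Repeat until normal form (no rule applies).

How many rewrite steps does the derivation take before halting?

[0] host  ⇒  8 nodes, 8 edges  {2-p->2 2-p->4 3-q->1 4-q->6 5-q->2 6-q->2 6-q->7 7-q->3}
[1] R2 @ {0↦7, 1↦6, 2↦1, 3↦3}  ⇒  7 nodes, 6 edges  {2-p->2 2-p->4 3-q->1 4-q->6 5-q->2 6-q->2}
[2] R2 @ {0↦6, 1↦4, 2↦1, 3↦2}  ⇒  6 nodes, 4 edges  {2-p->2 2-p->4 3-q->1 5-q->2}
[3] R0 @ {0↦2, 1↦4, 2↦5}  ⇒  4 nodes, 1 edges  {3-q->1}
final graph: no rule applies after step 3

Answer: 3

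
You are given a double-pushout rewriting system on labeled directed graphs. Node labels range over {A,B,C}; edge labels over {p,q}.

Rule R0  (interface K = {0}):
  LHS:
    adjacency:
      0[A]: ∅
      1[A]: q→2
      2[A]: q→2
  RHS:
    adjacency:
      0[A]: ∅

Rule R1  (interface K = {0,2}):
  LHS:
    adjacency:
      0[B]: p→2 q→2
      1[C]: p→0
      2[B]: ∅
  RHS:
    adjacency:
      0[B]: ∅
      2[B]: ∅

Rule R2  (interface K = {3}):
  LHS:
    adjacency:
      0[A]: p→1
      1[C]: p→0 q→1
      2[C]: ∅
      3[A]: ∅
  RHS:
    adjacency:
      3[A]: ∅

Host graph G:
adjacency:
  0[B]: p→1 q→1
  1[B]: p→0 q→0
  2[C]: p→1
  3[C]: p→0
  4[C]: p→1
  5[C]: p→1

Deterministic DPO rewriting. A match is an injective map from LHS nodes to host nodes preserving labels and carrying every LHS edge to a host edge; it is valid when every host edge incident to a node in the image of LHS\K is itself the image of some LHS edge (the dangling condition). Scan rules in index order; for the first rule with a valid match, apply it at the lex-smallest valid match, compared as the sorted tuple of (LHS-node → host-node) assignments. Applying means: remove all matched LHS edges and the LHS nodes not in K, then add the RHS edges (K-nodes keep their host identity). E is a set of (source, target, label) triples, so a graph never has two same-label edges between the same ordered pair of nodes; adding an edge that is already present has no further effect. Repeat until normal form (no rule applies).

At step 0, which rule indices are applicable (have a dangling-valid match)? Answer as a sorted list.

Answer: [R1]

Steps:
R0: no valid match — LHS pattern not found
R1: 4 valid matches — {0↦0, 1↦3, 2↦1}, {0↦1, 1↦2, 2↦0}, {0↦1, 1↦4, 2↦0} (+1 more)
R2: no valid match — LHS pattern not found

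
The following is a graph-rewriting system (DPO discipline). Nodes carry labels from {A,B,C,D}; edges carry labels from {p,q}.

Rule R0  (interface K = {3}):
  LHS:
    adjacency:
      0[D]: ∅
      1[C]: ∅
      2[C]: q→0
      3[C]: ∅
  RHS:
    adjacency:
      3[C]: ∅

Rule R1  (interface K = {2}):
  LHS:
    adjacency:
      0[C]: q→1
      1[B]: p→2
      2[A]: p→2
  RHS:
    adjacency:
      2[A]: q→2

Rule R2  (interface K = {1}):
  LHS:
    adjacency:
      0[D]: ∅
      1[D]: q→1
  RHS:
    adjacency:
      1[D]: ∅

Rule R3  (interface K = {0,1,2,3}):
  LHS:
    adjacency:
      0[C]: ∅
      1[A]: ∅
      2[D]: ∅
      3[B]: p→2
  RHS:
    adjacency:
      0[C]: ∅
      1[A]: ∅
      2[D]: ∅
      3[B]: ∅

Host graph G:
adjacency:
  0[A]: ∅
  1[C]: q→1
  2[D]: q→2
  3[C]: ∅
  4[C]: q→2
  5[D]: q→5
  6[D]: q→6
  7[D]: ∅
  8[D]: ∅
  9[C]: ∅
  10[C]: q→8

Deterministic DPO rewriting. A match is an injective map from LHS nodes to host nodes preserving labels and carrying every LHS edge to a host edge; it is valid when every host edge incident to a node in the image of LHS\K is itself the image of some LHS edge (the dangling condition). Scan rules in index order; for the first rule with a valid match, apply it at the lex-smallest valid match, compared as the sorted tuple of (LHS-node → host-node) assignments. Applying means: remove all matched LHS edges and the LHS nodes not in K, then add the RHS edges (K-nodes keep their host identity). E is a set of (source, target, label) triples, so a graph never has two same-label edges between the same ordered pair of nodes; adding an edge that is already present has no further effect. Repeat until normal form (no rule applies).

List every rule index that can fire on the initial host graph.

R0: 6 valid matches — {0↦8, 1↦3, 2↦10, 3↦1}, {0↦8, 1↦3, 2↦10, 3↦4}, {0↦8, 1↦3, 2↦10, 3↦9} (+3 more)
R1: no valid match — LHS pattern not found
R2: 3 valid matches — {0↦7, 1↦2}, {0↦7, 1↦5}, {0↦7, 1↦6}
R3: no valid match — LHS pattern not found

Answer: [R0,R2]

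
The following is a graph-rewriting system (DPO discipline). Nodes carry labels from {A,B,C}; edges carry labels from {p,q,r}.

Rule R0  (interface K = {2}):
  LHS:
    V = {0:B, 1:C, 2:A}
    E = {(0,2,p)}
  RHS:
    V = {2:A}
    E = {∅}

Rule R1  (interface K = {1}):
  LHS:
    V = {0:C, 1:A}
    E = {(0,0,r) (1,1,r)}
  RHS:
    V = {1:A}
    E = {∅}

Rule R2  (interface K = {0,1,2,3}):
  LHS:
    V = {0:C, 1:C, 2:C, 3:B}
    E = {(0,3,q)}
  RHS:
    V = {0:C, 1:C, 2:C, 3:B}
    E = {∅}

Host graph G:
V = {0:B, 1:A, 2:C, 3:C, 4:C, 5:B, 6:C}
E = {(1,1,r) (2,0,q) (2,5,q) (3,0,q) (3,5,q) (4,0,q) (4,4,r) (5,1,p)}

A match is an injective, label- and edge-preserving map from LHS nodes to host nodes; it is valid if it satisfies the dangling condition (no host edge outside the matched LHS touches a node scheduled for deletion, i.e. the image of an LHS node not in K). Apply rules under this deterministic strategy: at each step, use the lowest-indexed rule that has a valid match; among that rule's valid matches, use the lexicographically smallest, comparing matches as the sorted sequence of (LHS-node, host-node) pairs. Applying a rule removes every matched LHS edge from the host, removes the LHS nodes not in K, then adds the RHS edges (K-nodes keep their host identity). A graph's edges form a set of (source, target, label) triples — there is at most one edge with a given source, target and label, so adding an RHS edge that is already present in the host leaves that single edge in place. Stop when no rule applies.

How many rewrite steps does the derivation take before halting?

Answer: 7

Steps:
[0] host  ⇒  7 nodes, 8 edges  {1-r->1 2-q->0 2-q->5 3-q->0 3-q->5 4-q->0 4-r->4 5-p->1}
[1] R2 @ {0↦2, 1↦3, 2↦4, 3↦0}  ⇒  7 nodes, 7 edges  {1-r->1 2-q->5 3-q->0 3-q->5 4-q->0 4-r->4 5-p->1}
[2] R2 @ {0↦2, 1↦3, 2↦4, 3↦5}  ⇒  7 nodes, 6 edges  {1-r->1 3-q->0 3-q->5 4-q->0 4-r->4 5-p->1}
[3] R2 @ {0↦3, 1↦2, 2↦4, 3↦0}  ⇒  7 nodes, 5 edges  {1-r->1 3-q->5 4-q->0 4-r->4 5-p->1}
[4] R2 @ {0↦3, 1↦2, 2↦4, 3↦5}  ⇒  7 nodes, 4 edges  {1-r->1 4-q->0 4-r->4 5-p->1}
[5] R0 @ {0↦5, 1↦2, 2↦1}  ⇒  5 nodes, 3 edges  {1-r->1 4-q->0 4-r->4}
[6] R2 @ {0↦4, 1↦3, 2↦6, 3↦0}  ⇒  5 nodes, 2 edges  {1-r->1 4-r->4}
[7] R1 @ {0↦4, 1↦1}  ⇒  4 nodes, 0 edges  {∅}
halt: no rule applies after step 7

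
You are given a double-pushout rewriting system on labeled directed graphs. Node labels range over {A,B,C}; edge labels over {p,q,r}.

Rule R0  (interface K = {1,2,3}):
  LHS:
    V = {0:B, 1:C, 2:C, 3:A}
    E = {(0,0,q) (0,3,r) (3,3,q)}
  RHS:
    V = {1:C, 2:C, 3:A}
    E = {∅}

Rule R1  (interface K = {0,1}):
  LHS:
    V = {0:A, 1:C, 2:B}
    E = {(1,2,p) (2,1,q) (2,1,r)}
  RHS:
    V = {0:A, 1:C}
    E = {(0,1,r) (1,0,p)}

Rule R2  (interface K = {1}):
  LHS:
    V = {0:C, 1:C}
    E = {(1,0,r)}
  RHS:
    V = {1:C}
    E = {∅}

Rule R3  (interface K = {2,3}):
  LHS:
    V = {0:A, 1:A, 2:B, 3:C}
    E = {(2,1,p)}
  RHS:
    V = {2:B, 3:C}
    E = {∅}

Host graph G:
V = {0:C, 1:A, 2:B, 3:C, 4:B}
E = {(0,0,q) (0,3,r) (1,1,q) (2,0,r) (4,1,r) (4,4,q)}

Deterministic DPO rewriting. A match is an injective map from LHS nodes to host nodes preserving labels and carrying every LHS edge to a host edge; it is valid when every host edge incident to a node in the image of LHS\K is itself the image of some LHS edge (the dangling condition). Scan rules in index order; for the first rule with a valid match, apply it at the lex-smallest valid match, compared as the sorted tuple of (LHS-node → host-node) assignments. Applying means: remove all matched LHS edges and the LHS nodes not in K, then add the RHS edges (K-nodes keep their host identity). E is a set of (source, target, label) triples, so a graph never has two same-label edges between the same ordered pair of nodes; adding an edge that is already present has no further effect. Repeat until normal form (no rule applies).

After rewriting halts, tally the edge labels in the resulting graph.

initial: |V|=5 |E|=6  E = 0-q->0 0-r->3 1-q->1 2-r->0 4-r->1 4-q->4
step 1: apply R0 at {0↦4, 1↦0, 2↦3, 3↦1}  → |V|=4 |E|=3  E = 0-q->0 0-r->3 2-r->0
step 2: apply R2 at {0↦3, 1↦0}  → |V|=3 |E|=2  E = 0-q->0 2-r->0
final graph: no rule applies after step 2
NF edges: [(0, 0, 'q'), (2, 0, 'r')]

Answer: q:1 r:1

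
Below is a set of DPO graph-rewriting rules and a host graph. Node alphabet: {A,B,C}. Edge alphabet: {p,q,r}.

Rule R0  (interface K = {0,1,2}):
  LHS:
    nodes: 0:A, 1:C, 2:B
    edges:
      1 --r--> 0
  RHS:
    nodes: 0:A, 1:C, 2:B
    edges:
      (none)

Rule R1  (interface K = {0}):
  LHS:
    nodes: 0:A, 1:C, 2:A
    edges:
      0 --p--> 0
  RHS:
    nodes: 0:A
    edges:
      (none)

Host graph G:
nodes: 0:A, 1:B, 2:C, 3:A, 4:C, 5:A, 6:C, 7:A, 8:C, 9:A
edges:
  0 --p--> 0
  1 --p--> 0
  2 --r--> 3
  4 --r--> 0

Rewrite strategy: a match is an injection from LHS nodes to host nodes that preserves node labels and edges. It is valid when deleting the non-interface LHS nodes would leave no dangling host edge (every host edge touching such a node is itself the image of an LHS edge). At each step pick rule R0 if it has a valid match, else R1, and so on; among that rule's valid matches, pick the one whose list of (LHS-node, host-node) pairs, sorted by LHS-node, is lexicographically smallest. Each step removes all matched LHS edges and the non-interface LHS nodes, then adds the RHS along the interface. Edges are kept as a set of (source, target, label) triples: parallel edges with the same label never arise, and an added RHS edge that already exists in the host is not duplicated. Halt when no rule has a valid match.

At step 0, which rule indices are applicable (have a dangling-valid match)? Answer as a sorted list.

R0: 2 valid matches — {0↦0, 1↦4, 2↦1}, {0↦3, 1↦2, 2↦1}
R1: 6 valid matches — {0↦0, 1↦6, 2↦5}, {0↦0, 1↦6, 2↦7}, {0↦0, 1↦6, 2↦9} (+3 more)

Answer: [R0,R1]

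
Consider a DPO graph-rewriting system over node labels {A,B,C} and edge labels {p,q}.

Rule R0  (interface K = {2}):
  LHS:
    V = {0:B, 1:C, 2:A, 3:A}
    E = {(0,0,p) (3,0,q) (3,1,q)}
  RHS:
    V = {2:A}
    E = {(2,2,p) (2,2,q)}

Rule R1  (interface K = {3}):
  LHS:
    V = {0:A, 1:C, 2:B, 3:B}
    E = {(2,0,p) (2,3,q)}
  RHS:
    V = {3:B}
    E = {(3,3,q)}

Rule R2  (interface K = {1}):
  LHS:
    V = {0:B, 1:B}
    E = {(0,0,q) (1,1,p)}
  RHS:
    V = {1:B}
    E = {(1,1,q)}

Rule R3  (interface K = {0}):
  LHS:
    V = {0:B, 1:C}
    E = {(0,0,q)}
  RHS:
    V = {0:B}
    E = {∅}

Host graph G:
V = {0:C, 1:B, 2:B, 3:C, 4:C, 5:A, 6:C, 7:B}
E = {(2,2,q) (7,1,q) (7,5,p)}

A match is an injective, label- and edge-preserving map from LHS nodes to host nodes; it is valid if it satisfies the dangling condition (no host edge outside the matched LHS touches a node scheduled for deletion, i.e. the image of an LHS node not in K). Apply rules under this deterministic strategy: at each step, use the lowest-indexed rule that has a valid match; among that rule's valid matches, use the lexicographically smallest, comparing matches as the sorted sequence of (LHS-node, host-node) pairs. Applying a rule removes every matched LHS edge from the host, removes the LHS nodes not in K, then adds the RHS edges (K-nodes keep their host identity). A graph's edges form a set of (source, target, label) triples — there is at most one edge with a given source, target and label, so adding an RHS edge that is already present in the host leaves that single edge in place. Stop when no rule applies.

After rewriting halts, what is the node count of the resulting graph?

Answer: 3

Derivation:
start.  V:8 E:3  edges: 2-q->2 7-q->1 7-p->5
1. fire R1 via {0↦5, 1↦0, 2↦7, 3↦1}  →  V:5 E:2  edges: 1-q->1 2-q->2
2. fire R3 via {0↦1, 1↦3}  →  V:4 E:1  edges: 2-q->2
3. fire R3 via {0↦2, 1↦4}  →  V:3 E:0  edges: ∅
halt: no rule applies after step 3
NF nodes: {1:B, 2:B, 6:C}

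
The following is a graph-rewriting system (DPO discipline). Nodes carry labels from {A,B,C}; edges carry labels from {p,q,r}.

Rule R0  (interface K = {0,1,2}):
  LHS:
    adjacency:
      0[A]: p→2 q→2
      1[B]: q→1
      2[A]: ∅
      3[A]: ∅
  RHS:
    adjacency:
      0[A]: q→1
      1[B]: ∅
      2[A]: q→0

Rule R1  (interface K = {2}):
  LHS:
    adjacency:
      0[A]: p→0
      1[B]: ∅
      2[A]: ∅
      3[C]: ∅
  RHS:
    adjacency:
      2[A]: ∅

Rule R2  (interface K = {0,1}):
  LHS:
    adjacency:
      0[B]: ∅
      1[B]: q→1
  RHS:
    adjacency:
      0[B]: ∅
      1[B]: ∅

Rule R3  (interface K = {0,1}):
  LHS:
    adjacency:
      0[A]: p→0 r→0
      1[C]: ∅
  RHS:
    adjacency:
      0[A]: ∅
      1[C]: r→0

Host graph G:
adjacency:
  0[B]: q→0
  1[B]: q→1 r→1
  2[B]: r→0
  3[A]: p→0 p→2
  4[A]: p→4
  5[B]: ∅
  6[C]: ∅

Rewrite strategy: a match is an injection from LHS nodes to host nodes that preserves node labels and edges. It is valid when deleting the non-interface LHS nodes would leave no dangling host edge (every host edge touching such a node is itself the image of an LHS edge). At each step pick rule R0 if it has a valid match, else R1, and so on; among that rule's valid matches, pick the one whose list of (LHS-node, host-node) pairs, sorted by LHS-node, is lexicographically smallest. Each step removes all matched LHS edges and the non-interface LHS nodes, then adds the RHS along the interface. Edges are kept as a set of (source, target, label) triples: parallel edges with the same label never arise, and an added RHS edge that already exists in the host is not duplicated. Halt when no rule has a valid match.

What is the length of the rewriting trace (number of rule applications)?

start.  V:7 E:7  edges: 0-q->0 1-q->1 1-r->1 2-r->0 3-p->0 3-p->2 4-p->4
1. fire R1 via {0↦4, 1↦5, 2↦3, 3↦6}  →  V:4 E:6  edges: 0-q->0 1-q->1 1-r->1 2-r->0 3-p->0 3-p->2
2. fire R2 via {0↦0, 1↦1}  →  V:4 E:5  edges: 0-q->0 1-r->1 2-r->0 3-p->0 3-p->2
3. fire R2 via {0↦1, 1↦0}  →  V:4 E:4  edges: 1-r->1 2-r->0 3-p->0 3-p->2
normal form: no rule applies after step 3

Answer: 3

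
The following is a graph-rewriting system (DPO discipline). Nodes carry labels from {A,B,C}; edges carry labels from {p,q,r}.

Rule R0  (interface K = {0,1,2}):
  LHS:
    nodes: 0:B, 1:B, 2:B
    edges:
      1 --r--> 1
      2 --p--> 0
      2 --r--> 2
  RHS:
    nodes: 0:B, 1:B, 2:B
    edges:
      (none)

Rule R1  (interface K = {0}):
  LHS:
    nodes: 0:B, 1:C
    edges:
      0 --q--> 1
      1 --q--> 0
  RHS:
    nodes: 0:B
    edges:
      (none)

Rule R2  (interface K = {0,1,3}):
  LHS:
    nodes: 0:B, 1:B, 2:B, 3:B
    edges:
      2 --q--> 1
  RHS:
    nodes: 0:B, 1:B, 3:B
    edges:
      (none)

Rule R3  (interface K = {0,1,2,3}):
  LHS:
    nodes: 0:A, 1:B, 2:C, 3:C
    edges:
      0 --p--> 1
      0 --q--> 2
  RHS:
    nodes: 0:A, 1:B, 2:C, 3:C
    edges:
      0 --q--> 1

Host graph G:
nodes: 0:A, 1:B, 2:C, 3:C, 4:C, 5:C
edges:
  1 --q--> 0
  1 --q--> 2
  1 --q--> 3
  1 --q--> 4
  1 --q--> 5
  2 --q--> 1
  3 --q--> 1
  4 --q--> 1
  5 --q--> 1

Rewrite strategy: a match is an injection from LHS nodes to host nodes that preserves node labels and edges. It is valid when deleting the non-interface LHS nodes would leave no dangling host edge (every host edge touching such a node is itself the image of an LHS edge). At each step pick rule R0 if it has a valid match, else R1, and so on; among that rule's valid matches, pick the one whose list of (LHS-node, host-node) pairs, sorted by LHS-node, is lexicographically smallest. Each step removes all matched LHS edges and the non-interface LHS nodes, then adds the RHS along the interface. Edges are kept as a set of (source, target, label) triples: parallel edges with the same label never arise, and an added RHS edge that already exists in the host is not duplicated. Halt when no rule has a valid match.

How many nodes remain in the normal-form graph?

start.  V:6 E:9  edges: 1-q->0 1-q->2 1-q->3 1-q->4 1-q->5 2-q->1 3-q->1 4-q->1 5-q->1
1. fire R1 via {0↦1, 1↦2}  →  V:5 E:7  edges: 1-q->0 1-q->3 1-q->4 1-q->5 3-q->1 4-q->1 5-q->1
2. fire R1 via {0↦1, 1↦3}  →  V:4 E:5  edges: 1-q->0 1-q->4 1-q->5 4-q->1 5-q->1
3. fire R1 via {0↦1, 1↦4}  →  V:3 E:3  edges: 1-q->0 1-q->5 5-q->1
4. fire R1 via {0↦1, 1↦5}  →  V:2 E:1  edges: 1-q->0
halt: no rule applies after step 4
NF nodes: {0:A, 1:B}

Answer: 2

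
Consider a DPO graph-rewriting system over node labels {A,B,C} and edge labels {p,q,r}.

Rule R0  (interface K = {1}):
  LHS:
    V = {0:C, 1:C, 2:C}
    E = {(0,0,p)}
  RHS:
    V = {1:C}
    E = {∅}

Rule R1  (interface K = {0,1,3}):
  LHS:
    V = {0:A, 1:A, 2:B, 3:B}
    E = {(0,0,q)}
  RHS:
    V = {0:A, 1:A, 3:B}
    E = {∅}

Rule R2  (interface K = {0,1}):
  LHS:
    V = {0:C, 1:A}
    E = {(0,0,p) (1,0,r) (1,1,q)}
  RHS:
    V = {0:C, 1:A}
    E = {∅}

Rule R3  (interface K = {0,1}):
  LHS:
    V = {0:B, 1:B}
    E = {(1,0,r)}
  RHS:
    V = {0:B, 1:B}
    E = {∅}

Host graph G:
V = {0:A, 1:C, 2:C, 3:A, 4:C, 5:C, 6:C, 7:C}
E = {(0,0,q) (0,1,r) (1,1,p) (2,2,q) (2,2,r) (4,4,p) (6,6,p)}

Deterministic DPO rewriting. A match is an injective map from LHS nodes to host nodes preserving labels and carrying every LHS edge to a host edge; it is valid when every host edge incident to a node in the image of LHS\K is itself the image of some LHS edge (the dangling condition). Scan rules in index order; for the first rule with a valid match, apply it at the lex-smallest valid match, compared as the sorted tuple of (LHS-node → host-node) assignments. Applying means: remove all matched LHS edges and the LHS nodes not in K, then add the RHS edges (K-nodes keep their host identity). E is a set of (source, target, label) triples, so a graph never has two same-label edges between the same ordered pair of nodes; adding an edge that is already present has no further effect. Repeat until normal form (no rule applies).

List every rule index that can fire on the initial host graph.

Answer: [R0,R2]

Rewrite trace:
R0: 16 valid matches — {0↦4, 1↦1, 2↦5}, {0↦4, 1↦1, 2↦7}, {0↦4, 1↦2, 2↦5} (+13 more)
R1: no valid match — LHS pattern not found
R2: 1 valid match — {0↦1, 1↦0}
R3: no valid match — LHS pattern not found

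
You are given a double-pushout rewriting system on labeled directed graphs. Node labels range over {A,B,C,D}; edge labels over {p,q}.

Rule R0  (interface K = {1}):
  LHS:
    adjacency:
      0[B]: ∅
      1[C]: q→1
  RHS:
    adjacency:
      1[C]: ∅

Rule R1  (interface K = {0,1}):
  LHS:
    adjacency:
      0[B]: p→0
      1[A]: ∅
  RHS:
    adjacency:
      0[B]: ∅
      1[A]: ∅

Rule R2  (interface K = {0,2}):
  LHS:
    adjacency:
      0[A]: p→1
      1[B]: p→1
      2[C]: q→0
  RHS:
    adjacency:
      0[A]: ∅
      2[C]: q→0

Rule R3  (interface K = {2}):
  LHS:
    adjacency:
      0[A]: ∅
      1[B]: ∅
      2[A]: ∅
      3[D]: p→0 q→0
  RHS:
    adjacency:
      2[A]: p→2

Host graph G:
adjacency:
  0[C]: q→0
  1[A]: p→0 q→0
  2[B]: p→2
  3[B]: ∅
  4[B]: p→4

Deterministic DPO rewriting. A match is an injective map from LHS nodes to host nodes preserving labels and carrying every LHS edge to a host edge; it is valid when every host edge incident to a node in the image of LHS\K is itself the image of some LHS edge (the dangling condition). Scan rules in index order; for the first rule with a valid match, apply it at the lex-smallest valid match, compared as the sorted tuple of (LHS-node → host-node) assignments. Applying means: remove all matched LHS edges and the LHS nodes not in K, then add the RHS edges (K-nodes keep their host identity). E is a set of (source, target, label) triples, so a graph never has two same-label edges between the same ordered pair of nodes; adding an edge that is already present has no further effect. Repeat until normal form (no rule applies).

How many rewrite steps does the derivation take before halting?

Answer: 3

Steps:
initial: |V|=5 |E|=5  E = 0-q->0 1-p->0 1-q->0 2-p->2 4-p->4
step 1: apply R0 at {0↦3, 1↦0}  → |V|=4 |E|=4  E = 1-p->0 1-q->0 2-p->2 4-p->4
step 2: apply R1 at {0↦2, 1↦1}  → |V|=4 |E|=3  E = 1-p->0 1-q->0 4-p->4
step 3: apply R1 at {0↦4, 1↦1}  → |V|=4 |E|=2  E = 1-p->0 1-q->0
halt: no rule applies after step 3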